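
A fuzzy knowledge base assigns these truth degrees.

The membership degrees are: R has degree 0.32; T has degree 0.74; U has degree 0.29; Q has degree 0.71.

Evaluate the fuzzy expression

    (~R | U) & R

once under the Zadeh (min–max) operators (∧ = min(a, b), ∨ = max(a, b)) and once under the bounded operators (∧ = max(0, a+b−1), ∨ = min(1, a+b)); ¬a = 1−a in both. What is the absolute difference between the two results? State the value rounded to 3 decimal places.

0.030

Under Zadeh (min–max):
  ~R = 1 − 0.32 = 0.68
  ~R | U = max(a, b) on (0.68, 0.29) = 0.68
  (~R | U) & R = min(a, b) on (0.68, 0.32) = 0.32
  → value = 0.3200
Under bounded:
  ~R = 1 − 0.32 = 0.68
  ~R | U = min(1, a+b) on (0.68, 0.29) = 0.97
  (~R | U) & R = max(0, a+b−1) on (0.97, 0.32) = 0.29
  → value = 0.2900
|0.3200 − 0.2900| = 0.030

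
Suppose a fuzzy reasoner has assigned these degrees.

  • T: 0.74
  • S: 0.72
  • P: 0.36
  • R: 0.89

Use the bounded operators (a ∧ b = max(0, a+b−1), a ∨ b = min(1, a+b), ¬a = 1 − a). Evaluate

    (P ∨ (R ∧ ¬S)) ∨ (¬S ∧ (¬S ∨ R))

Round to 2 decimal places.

¬S = 1 − 0.72 = 0.28
R ∧ ¬S = max(0, a+b−1) on (0.89, 0.28) = 0.17
P ∨ (R ∧ ¬S) = min(1, a+b) on (0.36, 0.17) = 0.53
¬S = 1 − 0.72 = 0.28
¬S = 1 − 0.72 = 0.28
¬S ∨ R = min(1, a+b) on (0.28, 0.89) = 1.00
¬S ∧ (¬S ∨ R) = max(0, a+b−1) on (0.28, 1.00) = 0.28
(P ∨ (R ∧ ¬S)) ∨ (¬S ∧ (¬S ∨ R)) = min(1, a+b) on (0.53, 0.28) = 0.81

0.81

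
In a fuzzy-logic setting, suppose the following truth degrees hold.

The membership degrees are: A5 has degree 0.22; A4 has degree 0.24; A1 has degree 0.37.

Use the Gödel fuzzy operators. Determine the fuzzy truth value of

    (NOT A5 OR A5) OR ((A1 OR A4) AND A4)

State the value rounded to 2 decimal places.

NOT A5 = 1 − 0.22 = 0.78
NOT A5 OR A5 = max(a, b) on (0.78, 0.22) = 0.78
A1 OR A4 = max(a, b) on (0.37, 0.24) = 0.37
(A1 OR A4) AND A4 = min(a, b) on (0.37, 0.24) = 0.24
(NOT A5 OR A5) OR ((A1 OR A4) AND A4) = max(a, b) on (0.78, 0.24) = 0.78

0.78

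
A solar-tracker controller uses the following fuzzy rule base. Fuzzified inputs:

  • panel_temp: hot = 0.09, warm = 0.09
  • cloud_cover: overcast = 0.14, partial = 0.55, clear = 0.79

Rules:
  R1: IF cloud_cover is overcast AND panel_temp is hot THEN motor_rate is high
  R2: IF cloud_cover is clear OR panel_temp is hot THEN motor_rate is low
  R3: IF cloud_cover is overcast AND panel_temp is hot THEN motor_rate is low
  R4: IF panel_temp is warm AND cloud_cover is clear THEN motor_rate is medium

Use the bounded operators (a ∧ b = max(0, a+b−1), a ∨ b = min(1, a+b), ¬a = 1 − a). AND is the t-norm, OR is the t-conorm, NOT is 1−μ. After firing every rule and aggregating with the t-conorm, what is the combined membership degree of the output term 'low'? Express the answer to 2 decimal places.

R1: overcast=0.14, hot=0.09; AND[max(0, a+b−1)] → w = 0.00
R2: clear=0.79, hot=0.09; OR[min(1, a+b)] → w = 0.88
R3: overcast=0.14, hot=0.09; AND[max(0, a+b−1)] → w = 0.00
R4: warm=0.09, clear=0.79; AND[max(0, a+b−1)] → w = 0.00
Rules with consequent 'low': {R2, R3} → strengths 0.88, 0.00
Aggregate via t-conorm [min(1, a+b)]: 0.88

0.88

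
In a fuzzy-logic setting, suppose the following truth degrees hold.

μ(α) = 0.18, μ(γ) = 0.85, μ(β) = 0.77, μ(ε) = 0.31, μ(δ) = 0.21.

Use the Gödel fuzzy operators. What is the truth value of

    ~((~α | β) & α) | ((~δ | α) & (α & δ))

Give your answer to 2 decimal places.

~α = 1 − 0.18 = 0.82
~α | β = max(a, b) on (0.82, 0.77) = 0.82
(~α | β) & α = min(a, b) on (0.82, 0.18) = 0.18
~((~α | β) & α) = 1 − 0.18 = 0.82
~δ = 1 − 0.21 = 0.79
~δ | α = max(a, b) on (0.79, 0.18) = 0.79
α & δ = min(a, b) on (0.18, 0.21) = 0.18
(~δ | α) & (α & δ) = min(a, b) on (0.79, 0.18) = 0.18
~((~α | β) & α) | ((~δ | α) & (α & δ)) = max(a, b) on (0.82, 0.18) = 0.82

0.82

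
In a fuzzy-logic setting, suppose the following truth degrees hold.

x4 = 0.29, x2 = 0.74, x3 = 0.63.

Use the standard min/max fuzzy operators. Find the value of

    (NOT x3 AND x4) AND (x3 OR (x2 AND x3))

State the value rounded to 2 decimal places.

NOT x3 = 1 − 0.63 = 0.37
NOT x3 AND x4 = min(a, b) on (0.37, 0.29) = 0.29
x2 AND x3 = min(a, b) on (0.74, 0.63) = 0.63
x3 OR (x2 AND x3) = max(a, b) on (0.63, 0.63) = 0.63
(NOT x3 AND x4) AND (x3 OR (x2 AND x3)) = min(a, b) on (0.29, 0.63) = 0.29

0.29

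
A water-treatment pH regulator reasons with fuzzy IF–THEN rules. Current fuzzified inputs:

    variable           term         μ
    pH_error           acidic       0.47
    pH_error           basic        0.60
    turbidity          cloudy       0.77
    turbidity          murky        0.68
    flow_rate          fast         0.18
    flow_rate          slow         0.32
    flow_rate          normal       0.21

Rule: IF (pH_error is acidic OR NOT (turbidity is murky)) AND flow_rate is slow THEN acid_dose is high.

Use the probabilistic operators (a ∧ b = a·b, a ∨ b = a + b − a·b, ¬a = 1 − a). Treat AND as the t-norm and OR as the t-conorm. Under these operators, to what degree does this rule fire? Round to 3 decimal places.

firing strength: (acidic=0.47 OR ¬murky=1−0.68=0.32) = 0.6396; AND[a·b] with slow=0.32 → w = 0.2047

0.205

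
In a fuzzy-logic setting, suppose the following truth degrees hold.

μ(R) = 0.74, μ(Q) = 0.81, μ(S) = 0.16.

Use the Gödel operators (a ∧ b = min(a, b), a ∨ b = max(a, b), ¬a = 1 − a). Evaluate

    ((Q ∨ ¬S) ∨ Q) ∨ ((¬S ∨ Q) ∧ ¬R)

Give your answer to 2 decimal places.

¬S = 1 − 0.16 = 0.84
Q ∨ ¬S = max(a, b) on (0.81, 0.84) = 0.84
(Q ∨ ¬S) ∨ Q = max(a, b) on (0.84, 0.81) = 0.84
¬S = 1 − 0.16 = 0.84
¬S ∨ Q = max(a, b) on (0.84, 0.81) = 0.84
¬R = 1 − 0.74 = 0.26
(¬S ∨ Q) ∧ ¬R = min(a, b) on (0.84, 0.26) = 0.26
((Q ∨ ¬S) ∨ Q) ∨ ((¬S ∨ Q) ∧ ¬R) = max(a, b) on (0.84, 0.26) = 0.84

0.84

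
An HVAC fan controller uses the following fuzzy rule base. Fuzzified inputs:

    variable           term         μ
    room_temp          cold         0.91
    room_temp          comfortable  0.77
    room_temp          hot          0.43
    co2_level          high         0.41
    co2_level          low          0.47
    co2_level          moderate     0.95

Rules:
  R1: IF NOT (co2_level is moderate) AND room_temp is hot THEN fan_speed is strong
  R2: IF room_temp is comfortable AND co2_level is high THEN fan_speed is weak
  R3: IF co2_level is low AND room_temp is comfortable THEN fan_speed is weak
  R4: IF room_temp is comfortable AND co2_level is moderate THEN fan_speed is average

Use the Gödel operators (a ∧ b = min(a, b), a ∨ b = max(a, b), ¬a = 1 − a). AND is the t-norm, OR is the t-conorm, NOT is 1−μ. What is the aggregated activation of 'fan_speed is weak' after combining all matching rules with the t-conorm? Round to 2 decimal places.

0.47

R1: ¬moderate=1−0.95=0.05, hot=0.43; AND[min(a, b)] → w = 0.05
R2: comfortable=0.77, high=0.41; AND[min(a, b)] → w = 0.41
R3: low=0.47, comfortable=0.77; AND[min(a, b)] → w = 0.47
R4: comfortable=0.77, moderate=0.95; AND[min(a, b)] → w = 0.77
Rules with consequent 'weak': {R2, R3} → strengths 0.41, 0.47
Aggregate via t-conorm [max(a, b)]: 0.47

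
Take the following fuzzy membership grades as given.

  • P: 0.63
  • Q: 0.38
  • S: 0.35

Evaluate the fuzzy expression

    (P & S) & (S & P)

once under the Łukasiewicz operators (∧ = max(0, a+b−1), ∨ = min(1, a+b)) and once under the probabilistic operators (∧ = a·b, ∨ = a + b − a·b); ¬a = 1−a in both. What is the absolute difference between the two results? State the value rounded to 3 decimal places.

Under Łukasiewicz:
  P & S = max(0, a+b−1) on (0.63, 0.35) = 0.00
  S & P = max(0, a+b−1) on (0.35, 0.63) = 0.00
  (P & S) & (S & P) = max(0, a+b−1) on (0.00, 0.00) = 0.00
  → value = 0.0000
Under probabilistic:
  P & S = a·b on (0.6300, 0.3500) = 0.2205
  S & P = a·b on (0.3500, 0.6300) = 0.2205
  (P & S) & (S & P) = a·b on (0.2205, 0.2205) = 0.0486
  → value = 0.0486
|0.0000 − 0.0486| = 0.049

0.049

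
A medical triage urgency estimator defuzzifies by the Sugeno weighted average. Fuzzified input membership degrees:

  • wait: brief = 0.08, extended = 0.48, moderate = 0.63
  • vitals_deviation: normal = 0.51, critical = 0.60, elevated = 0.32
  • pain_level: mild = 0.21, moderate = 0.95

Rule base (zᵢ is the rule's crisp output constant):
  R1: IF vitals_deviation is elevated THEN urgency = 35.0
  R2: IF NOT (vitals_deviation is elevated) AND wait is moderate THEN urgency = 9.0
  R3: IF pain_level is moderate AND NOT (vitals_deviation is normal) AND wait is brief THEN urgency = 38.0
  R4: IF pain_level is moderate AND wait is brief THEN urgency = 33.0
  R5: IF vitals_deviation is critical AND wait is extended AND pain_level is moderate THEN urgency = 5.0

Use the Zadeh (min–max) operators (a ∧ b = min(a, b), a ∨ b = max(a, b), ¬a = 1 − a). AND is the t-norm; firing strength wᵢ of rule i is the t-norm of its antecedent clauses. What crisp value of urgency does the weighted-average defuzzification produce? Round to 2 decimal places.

R1 (z=35.0): elevated=0.32 → w = 0.32
R2 (z=9.0): ¬elevated=1−0.32=0.68, moderate=0.63; AND[min(a, b)] → w = 0.63
R3 (z=38.0): moderate=0.95, ¬normal=1−0.51=0.49, brief=0.08; AND[min(a, b)] → w = 0.08
R4 (z=33.0): moderate=0.95, brief=0.08; AND[min(a, b)] → w = 0.08
R5 (z=5.0): critical=0.60, extended=0.48, moderate=0.95; AND[min(a, b)] → w = 0.48
Weighted average = (0.32·35.0 + 0.63·9.0 + 0.08·38.0 + 0.08·33.0 + 0.48·5.0) / (0.32 + 0.63 + 0.08 + 0.08 + 0.48)
  = 24.9500 / 1.5900 = 15.69

15.69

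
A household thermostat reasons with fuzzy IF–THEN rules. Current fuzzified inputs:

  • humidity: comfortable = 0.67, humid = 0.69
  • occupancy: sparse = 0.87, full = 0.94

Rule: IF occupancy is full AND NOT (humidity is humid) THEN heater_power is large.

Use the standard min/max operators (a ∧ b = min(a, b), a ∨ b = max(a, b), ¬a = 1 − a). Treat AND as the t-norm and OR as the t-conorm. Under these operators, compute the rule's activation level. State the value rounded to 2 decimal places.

firing strength: full=0.94, ¬humid=1−0.69=0.31; AND[min(a, b)] → w = 0.31

0.31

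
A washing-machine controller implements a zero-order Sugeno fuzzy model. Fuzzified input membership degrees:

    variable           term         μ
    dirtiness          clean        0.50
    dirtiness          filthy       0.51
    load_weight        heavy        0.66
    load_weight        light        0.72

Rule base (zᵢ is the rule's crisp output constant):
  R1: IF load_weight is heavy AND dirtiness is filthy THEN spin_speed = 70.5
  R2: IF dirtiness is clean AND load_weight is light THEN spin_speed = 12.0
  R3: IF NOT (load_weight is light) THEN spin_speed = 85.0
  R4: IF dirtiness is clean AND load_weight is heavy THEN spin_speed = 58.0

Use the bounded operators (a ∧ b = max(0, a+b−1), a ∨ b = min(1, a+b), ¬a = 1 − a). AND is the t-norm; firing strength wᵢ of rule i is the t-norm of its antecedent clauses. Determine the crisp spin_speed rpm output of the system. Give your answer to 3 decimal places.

57.476

R1 (z=70.5): heavy=0.66, filthy=0.51; AND[max(0, a+b−1)] → w = 0.17
R2 (z=12.0): clean=0.50, light=0.72; AND[max(0, a+b−1)] → w = 0.22
R3 (z=85.0): ¬light=1−0.72=0.28 → w = 0.28
R4 (z=58.0): clean=0.50, heavy=0.66; AND[max(0, a+b−1)] → w = 0.16
Weighted average = (0.17·70.5 + 0.22·12.0 + 0.28·85.0 + 0.16·58.0) / (0.17 + 0.22 + 0.28 + 0.16)
  = 47.7050 / 0.8300 = 57.476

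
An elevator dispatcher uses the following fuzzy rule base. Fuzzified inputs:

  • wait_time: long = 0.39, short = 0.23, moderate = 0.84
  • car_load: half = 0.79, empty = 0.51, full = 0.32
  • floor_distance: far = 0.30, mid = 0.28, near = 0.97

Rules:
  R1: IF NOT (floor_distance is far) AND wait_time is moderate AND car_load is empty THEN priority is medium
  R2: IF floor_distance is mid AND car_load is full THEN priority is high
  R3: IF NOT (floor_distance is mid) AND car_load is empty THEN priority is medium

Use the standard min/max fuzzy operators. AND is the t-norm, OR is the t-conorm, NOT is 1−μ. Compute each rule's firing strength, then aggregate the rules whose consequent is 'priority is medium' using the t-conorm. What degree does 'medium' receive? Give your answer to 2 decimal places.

R1: ¬far=1−0.30=0.70, moderate=0.84, empty=0.51; AND[min(a, b)] → w = 0.51
R2: mid=0.28, full=0.32; AND[min(a, b)] → w = 0.28
R3: ¬mid=1−0.28=0.72, empty=0.51; AND[min(a, b)] → w = 0.51
Rules with consequent 'medium': {R1, R3} → strengths 0.51, 0.51
Aggregate via t-conorm [max(a, b)]: 0.51

0.51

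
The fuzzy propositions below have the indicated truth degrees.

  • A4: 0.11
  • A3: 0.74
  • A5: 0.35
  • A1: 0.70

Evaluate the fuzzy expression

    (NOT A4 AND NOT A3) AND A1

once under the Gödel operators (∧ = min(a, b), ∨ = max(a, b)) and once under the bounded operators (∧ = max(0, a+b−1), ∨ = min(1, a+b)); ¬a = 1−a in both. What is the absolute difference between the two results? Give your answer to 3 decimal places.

0.260

Under Gödel:
  NOT A4 = 1 − 0.11 = 0.89
  NOT A3 = 1 − 0.74 = 0.26
  NOT A4 AND NOT A3 = min(a, b) on (0.89, 0.26) = 0.26
  (NOT A4 AND NOT A3) AND A1 = min(a, b) on (0.26, 0.70) = 0.26
  → value = 0.2600
Under bounded:
  NOT A4 = 1 − 0.11 = 0.89
  NOT A3 = 1 − 0.74 = 0.26
  NOT A4 AND NOT A3 = max(0, a+b−1) on (0.89, 0.26) = 0.15
  (NOT A4 AND NOT A3) AND A1 = max(0, a+b−1) on (0.15, 0.70) = 0.00
  → value = 0.0000
|0.2600 − 0.0000| = 0.260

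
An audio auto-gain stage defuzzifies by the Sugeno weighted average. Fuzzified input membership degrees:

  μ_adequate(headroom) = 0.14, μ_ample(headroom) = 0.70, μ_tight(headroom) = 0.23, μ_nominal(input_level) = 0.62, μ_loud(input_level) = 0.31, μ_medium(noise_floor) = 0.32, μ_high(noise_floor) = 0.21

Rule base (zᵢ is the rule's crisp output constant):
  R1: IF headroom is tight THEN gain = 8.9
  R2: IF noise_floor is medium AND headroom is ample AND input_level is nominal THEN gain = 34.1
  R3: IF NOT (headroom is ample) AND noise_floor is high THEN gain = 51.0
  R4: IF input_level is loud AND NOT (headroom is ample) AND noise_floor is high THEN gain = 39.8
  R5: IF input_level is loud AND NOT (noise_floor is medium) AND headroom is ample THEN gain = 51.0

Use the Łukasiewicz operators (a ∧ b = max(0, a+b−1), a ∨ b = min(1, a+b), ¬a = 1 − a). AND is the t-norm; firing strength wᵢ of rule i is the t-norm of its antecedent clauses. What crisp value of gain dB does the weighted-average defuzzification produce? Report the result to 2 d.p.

8.90

R1 (z=8.9): tight=0.23 → w = 0.23
R2 (z=34.1): medium=0.32, ample=0.70, nominal=0.62; AND[max(0, a+b−1)] → w = 0.00
R3 (z=51.0): ¬ample=1−0.70=0.30, high=0.21; AND[max(0, a+b−1)] → w = 0.00
R4 (z=39.8): loud=0.31, ¬ample=1−0.70=0.30, high=0.21; AND[max(0, a+b−1)] → w = 0.00
R5 (z=51.0): loud=0.31, ¬medium=1−0.32=0.68, ample=0.70; AND[max(0, a+b−1)] → w = 0.00
Weighted average = (0.23·8.9 + 0.00·34.1 + 0.00·51.0 + 0.00·39.8 + 0.00·51.0) / (0.23 + 0.00 + 0.00 + 0.00 + 0.00)
  = 2.0470 / 0.2300 = 8.90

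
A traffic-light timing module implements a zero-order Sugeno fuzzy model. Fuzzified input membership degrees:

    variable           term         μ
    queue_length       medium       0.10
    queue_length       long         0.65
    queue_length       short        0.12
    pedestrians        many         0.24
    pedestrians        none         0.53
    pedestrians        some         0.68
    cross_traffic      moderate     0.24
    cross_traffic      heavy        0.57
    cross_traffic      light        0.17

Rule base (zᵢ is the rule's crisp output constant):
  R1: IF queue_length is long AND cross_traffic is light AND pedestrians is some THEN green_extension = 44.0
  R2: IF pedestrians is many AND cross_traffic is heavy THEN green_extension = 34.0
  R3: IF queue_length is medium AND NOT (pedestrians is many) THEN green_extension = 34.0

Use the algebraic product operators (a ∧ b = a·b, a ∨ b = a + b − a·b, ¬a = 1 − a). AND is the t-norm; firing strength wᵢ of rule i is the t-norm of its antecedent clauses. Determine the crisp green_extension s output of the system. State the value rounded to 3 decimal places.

R1 (z=44.0): long=0.65, light=0.17, some=0.68; AND[a·b] → w = 0.0751
R2 (z=34.0): many=0.24, heavy=0.57; AND[a·b] → w = 0.1368
R3 (z=34.0): medium=0.10, ¬many=1−0.24=0.76; AND[a·b] → w = 0.0760
Weighted average = (0.0751·44.0 + 0.1368·34.0 + 0.0760·34.0) / (0.0751 + 0.1368 + 0.0760)
  = 10.5414 / 0.2879 = 36.610

36.610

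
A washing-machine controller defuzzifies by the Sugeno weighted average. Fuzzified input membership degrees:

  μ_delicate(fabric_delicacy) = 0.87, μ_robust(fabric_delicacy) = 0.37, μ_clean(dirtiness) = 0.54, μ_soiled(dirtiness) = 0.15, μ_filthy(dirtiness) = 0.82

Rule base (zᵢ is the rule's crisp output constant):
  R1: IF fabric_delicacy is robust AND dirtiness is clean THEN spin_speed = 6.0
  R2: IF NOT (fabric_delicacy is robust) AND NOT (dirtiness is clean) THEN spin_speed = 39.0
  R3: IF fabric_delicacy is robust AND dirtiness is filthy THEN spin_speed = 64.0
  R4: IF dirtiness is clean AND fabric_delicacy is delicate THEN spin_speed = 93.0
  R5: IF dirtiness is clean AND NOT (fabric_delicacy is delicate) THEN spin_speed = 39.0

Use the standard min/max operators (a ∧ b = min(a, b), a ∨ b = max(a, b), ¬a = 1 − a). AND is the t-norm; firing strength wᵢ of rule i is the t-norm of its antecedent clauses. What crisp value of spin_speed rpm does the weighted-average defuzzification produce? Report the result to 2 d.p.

R1 (z=6.0): robust=0.37, clean=0.54; AND[min(a, b)] → w = 0.37
R2 (z=39.0): ¬robust=1−0.37=0.63, ¬clean=1−0.54=0.46; AND[min(a, b)] → w = 0.46
R3 (z=64.0): robust=0.37, filthy=0.82; AND[min(a, b)] → w = 0.37
R4 (z=93.0): clean=0.54, delicate=0.87; AND[min(a, b)] → w = 0.54
R5 (z=39.0): clean=0.54, ¬delicate=1−0.87=0.13; AND[min(a, b)] → w = 0.13
Weighted average = (0.37·6.0 + 0.46·39.0 + 0.37·64.0 + 0.54·93.0 + 0.13·39.0) / (0.37 + 0.46 + 0.37 + 0.54 + 0.13)
  = 99.1300 / 1.8700 = 53.01

53.01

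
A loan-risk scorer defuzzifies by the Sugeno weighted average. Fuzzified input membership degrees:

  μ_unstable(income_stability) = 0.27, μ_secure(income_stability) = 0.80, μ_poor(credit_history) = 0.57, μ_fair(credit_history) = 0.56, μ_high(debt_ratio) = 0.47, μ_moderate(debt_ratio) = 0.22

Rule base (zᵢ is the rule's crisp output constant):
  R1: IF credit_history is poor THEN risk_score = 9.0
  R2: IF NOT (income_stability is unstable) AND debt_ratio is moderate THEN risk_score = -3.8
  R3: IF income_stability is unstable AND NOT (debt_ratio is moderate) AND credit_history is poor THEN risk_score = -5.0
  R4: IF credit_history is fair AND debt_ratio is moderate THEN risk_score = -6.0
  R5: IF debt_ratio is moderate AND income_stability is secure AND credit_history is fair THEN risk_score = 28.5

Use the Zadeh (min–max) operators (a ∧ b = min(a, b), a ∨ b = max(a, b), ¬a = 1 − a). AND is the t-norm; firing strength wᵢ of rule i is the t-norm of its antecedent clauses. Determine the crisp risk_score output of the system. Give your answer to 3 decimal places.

5.263

R1 (z=9.0): poor=0.57 → w = 0.57
R2 (z=-3.8): ¬unstable=1−0.27=0.73, moderate=0.22; AND[min(a, b)] → w = 0.22
R3 (z=-5.0): unstable=0.27, ¬moderate=1−0.22=0.78, poor=0.57; AND[min(a, b)] → w = 0.27
R4 (z=-6.0): fair=0.56, moderate=0.22; AND[min(a, b)] → w = 0.22
R5 (z=28.5): moderate=0.22, secure=0.80, fair=0.56; AND[min(a, b)] → w = 0.22
Weighted average = (0.57·9.0 + 0.22·-3.8 + 0.27·-5.0 + 0.22·-6.0 + 0.22·28.5) / (0.57 + 0.22 + 0.27 + 0.22 + 0.22)
  = 7.8940 / 1.5000 = 5.263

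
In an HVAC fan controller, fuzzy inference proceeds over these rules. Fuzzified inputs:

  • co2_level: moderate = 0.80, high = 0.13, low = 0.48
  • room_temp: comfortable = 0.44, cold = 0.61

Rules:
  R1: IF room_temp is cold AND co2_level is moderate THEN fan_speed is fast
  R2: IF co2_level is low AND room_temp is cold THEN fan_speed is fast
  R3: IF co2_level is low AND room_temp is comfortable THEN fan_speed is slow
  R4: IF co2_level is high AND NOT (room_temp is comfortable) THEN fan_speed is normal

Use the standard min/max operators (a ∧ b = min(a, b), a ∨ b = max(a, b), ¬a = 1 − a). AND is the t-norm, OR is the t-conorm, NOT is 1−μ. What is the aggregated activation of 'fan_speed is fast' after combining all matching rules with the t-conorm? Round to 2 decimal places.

R1: cold=0.61, moderate=0.80; AND[min(a, b)] → w = 0.61
R2: low=0.48, cold=0.61; AND[min(a, b)] → w = 0.48
R3: low=0.48, comfortable=0.44; AND[min(a, b)] → w = 0.44
R4: high=0.13, ¬comfortable=1−0.44=0.56; AND[min(a, b)] → w = 0.13
Rules with consequent 'fast': {R1, R2} → strengths 0.61, 0.48
Aggregate via t-conorm [max(a, b)]: 0.61

0.61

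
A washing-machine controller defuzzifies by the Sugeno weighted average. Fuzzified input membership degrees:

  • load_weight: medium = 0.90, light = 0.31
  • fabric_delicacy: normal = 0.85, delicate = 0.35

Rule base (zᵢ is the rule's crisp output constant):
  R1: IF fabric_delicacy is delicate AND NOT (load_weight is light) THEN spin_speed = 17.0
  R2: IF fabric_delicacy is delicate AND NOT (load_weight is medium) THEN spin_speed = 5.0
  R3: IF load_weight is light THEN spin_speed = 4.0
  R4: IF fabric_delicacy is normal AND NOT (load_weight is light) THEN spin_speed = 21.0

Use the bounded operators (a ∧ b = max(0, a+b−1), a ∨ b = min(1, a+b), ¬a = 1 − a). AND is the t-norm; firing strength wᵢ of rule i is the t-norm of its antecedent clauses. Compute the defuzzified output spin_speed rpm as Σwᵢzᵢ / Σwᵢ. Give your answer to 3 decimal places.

R1 (z=17.0): delicate=0.35, ¬light=1−0.31=0.69; AND[max(0, a+b−1)] → w = 0.04
R2 (z=5.0): delicate=0.35, ¬medium=1−0.90=0.10; AND[max(0, a+b−1)] → w = 0.00
R3 (z=4.0): light=0.31 → w = 0.31
R4 (z=21.0): normal=0.85, ¬light=1−0.31=0.69; AND[max(0, a+b−1)] → w = 0.54
Weighted average = (0.04·17.0 + 0.00·5.0 + 0.31·4.0 + 0.54·21.0) / (0.04 + 0.00 + 0.31 + 0.54)
  = 13.2600 / 0.8900 = 14.899

14.899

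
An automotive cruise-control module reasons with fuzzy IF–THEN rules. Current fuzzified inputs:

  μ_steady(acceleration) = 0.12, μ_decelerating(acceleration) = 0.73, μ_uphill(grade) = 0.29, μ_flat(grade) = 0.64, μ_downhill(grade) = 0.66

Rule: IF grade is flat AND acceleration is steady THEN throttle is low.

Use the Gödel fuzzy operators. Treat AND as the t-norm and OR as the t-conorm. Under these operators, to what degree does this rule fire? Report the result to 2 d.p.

firing strength: flat=0.64, steady=0.12; AND[min(a, b)] → w = 0.12

0.12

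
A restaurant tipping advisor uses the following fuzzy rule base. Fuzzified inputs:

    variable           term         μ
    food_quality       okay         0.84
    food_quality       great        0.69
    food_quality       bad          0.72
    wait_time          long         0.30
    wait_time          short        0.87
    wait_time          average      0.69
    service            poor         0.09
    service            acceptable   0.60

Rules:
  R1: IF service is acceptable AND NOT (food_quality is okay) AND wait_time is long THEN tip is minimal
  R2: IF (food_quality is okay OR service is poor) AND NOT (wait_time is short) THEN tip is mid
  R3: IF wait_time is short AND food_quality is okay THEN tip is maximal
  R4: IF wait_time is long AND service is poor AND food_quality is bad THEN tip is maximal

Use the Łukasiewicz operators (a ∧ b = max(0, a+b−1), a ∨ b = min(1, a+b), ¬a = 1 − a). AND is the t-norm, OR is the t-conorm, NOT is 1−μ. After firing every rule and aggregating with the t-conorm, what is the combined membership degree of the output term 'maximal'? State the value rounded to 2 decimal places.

R1: acceptable=0.60, ¬okay=1−0.84=0.16, long=0.30; AND[max(0, a+b−1)] → w = 0.00
R2: (okay=0.84 OR poor=0.09) = 0.93; AND[max(0, a+b−1)] with ¬short=1−0.87=0.13 → w = 0.06
R3: short=0.87, okay=0.84; AND[max(0, a+b−1)] → w = 0.71
R4: long=0.30, poor=0.09, bad=0.72; AND[max(0, a+b−1)] → w = 0.00
Rules with consequent 'maximal': {R3, R4} → strengths 0.71, 0.00
Aggregate via t-conorm [min(1, a+b)]: 0.71

0.71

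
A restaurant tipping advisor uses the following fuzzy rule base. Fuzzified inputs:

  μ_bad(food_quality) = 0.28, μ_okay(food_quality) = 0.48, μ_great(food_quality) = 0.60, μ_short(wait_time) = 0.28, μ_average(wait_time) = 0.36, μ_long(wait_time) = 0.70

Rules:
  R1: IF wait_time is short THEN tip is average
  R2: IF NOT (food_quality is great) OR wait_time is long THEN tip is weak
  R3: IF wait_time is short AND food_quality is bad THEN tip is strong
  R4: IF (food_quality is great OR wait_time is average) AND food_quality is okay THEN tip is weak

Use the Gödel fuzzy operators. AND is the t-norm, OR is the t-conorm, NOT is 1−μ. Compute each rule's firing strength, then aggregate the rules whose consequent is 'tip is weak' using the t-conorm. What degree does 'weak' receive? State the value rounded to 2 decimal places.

R1: short=0.28 → w = 0.28
R2: ¬great=1−0.60=0.40, long=0.70; OR[max(a, b)] → w = 0.70
R3: short=0.28, bad=0.28; AND[min(a, b)] → w = 0.28
R4: (great=0.60 OR average=0.36) = 0.60; AND[min(a, b)] with okay=0.48 → w = 0.48
Rules with consequent 'weak': {R2, R4} → strengths 0.70, 0.48
Aggregate via t-conorm [max(a, b)]: 0.70

0.70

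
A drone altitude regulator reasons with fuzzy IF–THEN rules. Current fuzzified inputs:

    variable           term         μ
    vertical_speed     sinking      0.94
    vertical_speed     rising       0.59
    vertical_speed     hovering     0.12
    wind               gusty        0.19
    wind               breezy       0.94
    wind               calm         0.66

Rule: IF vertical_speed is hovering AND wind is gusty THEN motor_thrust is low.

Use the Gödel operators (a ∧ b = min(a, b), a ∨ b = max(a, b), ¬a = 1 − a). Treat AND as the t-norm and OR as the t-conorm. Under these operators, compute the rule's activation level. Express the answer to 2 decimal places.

firing strength: hovering=0.12, gusty=0.19; AND[min(a, b)] → w = 0.12

0.12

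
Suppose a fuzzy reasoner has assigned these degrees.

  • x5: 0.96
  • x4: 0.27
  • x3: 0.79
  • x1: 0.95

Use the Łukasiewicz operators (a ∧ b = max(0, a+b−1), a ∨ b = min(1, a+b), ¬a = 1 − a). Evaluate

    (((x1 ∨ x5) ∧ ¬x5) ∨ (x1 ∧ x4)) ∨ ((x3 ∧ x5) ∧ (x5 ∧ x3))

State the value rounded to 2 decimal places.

0.76

x1 ∨ x5 = min(1, a+b) on (0.95, 0.96) = 1.00
¬x5 = 1 − 0.96 = 0.04
(x1 ∨ x5) ∧ ¬x5 = max(0, a+b−1) on (1.00, 0.04) = 0.04
x1 ∧ x4 = max(0, a+b−1) on (0.95, 0.27) = 0.22
((x1 ∨ x5) ∧ ¬x5) ∨ (x1 ∧ x4) = min(1, a+b) on (0.04, 0.22) = 0.26
x3 ∧ x5 = max(0, a+b−1) on (0.79, 0.96) = 0.75
x5 ∧ x3 = max(0, a+b−1) on (0.96, 0.79) = 0.75
(x3 ∧ x5) ∧ (x5 ∧ x3) = max(0, a+b−1) on (0.75, 0.75) = 0.50
(((x1 ∨ x5) ∧ ¬x5) ∨ (x1 ∧ x4)) ∨ ((x3 ∧ x5) ∧ (x5 ∧ x3)) = min(1, a+b) on (0.26, 0.50) = 0.76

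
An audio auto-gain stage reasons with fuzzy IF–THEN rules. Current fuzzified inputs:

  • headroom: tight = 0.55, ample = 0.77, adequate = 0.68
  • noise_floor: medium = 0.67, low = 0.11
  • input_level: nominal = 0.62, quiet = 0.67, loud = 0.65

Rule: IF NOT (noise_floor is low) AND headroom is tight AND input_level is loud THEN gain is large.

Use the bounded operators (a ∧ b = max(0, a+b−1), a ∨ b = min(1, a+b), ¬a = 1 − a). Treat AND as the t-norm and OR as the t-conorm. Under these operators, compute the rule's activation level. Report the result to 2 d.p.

0.09

firing strength: ¬low=1−0.11=0.89, tight=0.55, loud=0.65; AND[max(0, a+b−1)] → w = 0.09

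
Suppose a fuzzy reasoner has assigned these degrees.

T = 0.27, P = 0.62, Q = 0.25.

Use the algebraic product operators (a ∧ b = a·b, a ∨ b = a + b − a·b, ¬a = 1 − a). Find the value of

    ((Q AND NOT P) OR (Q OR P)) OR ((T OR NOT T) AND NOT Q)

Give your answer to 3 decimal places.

NOT P = 1 − 0.6200 = 0.3800
Q AND NOT P = a·b on (0.2500, 0.3800) = 0.0950
Q OR P = a + b − a·b on (0.2500, 0.6200) = 0.7150
(Q AND NOT P) OR (Q OR P) = a + b − a·b on (0.0950, 0.7150) = 0.7421
NOT T = 1 − 0.2700 = 0.7300
T OR NOT T = a + b − a·b on (0.2700, 0.7300) = 0.8029
NOT Q = 1 − 0.2500 = 0.7500
(T OR NOT T) AND NOT Q = a·b on (0.8029, 0.7500) = 0.6022
((Q AND NOT P) OR (Q OR P)) OR ((T OR NOT T) AND NOT Q) = a + b − a·b on (0.7421, 0.6022) = 0.8974

0.897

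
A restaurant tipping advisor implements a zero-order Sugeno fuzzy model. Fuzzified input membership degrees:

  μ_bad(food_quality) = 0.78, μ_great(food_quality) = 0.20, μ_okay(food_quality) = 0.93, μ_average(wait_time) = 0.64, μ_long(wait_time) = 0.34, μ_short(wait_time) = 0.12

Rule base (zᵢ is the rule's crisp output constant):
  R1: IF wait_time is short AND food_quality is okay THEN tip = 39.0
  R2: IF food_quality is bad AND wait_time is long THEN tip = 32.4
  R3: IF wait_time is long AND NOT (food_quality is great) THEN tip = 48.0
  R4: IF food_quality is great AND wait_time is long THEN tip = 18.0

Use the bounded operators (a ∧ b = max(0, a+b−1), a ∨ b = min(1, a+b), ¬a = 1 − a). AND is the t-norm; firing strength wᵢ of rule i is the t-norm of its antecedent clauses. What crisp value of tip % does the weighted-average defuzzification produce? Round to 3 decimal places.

R1 (z=39.0): short=0.12, okay=0.93; AND[max(0, a+b−1)] → w = 0.05
R2 (z=32.4): bad=0.78, long=0.34; AND[max(0, a+b−1)] → w = 0.12
R3 (z=48.0): long=0.34, ¬great=1−0.20=0.80; AND[max(0, a+b−1)] → w = 0.14
R4 (z=18.0): great=0.20, long=0.34; AND[max(0, a+b−1)] → w = 0.00
Weighted average = (0.05·39.0 + 0.12·32.4 + 0.14·48.0 + 0.00·18.0) / (0.05 + 0.12 + 0.14 + 0.00)
  = 12.5580 / 0.3100 = 40.510

40.510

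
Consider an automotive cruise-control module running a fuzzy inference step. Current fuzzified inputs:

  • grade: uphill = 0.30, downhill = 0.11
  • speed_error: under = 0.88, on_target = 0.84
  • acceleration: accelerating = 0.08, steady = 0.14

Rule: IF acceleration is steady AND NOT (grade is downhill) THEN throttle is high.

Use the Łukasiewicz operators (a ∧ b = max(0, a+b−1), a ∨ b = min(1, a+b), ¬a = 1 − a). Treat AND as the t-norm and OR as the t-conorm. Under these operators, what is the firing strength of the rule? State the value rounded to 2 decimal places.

0.03

firing strength: steady=0.14, ¬downhill=1−0.11=0.89; AND[max(0, a+b−1)] → w = 0.03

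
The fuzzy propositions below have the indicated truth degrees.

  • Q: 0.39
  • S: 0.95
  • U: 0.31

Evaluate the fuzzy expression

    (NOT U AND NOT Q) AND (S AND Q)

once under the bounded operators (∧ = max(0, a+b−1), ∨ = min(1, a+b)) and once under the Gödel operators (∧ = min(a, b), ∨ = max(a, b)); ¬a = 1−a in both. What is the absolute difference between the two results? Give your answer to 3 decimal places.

0.390

Under bounded:
  NOT U = 1 − 0.31 = 0.69
  NOT Q = 1 − 0.39 = 0.61
  NOT U AND NOT Q = max(0, a+b−1) on (0.69, 0.61) = 0.30
  S AND Q = max(0, a+b−1) on (0.95, 0.39) = 0.34
  (NOT U AND NOT Q) AND (S AND Q) = max(0, a+b−1) on (0.30, 0.34) = 0.00
  → value = 0.0000
Under Gödel:
  NOT U = 1 − 0.31 = 0.69
  NOT Q = 1 − 0.39 = 0.61
  NOT U AND NOT Q = min(a, b) on (0.69, 0.61) = 0.61
  S AND Q = min(a, b) on (0.95, 0.39) = 0.39
  (NOT U AND NOT Q) AND (S AND Q) = min(a, b) on (0.61, 0.39) = 0.39
  → value = 0.3900
|0.0000 − 0.3900| = 0.390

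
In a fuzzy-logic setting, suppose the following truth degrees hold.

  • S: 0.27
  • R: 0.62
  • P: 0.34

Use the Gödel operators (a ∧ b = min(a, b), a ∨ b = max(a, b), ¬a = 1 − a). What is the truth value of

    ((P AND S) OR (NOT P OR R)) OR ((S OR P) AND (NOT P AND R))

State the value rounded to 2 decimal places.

P AND S = min(a, b) on (0.34, 0.27) = 0.27
NOT P = 1 − 0.34 = 0.66
NOT P OR R = max(a, b) on (0.66, 0.62) = 0.66
(P AND S) OR (NOT P OR R) = max(a, b) on (0.27, 0.66) = 0.66
S OR P = max(a, b) on (0.27, 0.34) = 0.34
NOT P = 1 − 0.34 = 0.66
NOT P AND R = min(a, b) on (0.66, 0.62) = 0.62
(S OR P) AND (NOT P AND R) = min(a, b) on (0.34, 0.62) = 0.34
((P AND S) OR (NOT P OR R)) OR ((S OR P) AND (NOT P AND R)) = max(a, b) on (0.66, 0.34) = 0.66

0.66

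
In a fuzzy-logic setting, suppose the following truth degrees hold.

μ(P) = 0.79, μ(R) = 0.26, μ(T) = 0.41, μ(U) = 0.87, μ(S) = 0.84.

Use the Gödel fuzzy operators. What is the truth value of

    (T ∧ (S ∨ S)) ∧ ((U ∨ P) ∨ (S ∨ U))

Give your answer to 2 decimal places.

S ∨ S = max(a, b) on (0.84, 0.84) = 0.84
T ∧ (S ∨ S) = min(a, b) on (0.41, 0.84) = 0.41
U ∨ P = max(a, b) on (0.87, 0.79) = 0.87
S ∨ U = max(a, b) on (0.84, 0.87) = 0.87
(U ∨ P) ∨ (S ∨ U) = max(a, b) on (0.87, 0.87) = 0.87
(T ∧ (S ∨ S)) ∧ ((U ∨ P) ∨ (S ∨ U)) = min(a, b) on (0.41, 0.87) = 0.41

0.41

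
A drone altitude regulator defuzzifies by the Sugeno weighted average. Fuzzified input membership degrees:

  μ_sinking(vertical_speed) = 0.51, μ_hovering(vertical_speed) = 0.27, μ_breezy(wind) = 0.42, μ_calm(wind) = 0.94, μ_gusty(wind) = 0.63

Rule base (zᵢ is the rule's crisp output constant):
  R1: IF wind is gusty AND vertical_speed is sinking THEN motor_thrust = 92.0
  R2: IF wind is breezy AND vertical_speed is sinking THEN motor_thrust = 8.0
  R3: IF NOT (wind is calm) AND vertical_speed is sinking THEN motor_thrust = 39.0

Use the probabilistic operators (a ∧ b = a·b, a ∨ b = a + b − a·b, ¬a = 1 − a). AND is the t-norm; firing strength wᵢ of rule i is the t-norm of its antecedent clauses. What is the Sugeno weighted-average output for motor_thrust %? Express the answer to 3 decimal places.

57.351

R1 (z=92.0): gusty=0.63, sinking=0.51; AND[a·b] → w = 0.3213
R2 (z=8.0): breezy=0.42, sinking=0.51; AND[a·b] → w = 0.2142
R3 (z=39.0): ¬calm=1−0.94=0.06, sinking=0.51; AND[a·b] → w = 0.0306
Weighted average = (0.3213·92.0 + 0.2142·8.0 + 0.0306·39.0) / (0.3213 + 0.2142 + 0.0306)
  = 32.4666 / 0.5661 = 57.351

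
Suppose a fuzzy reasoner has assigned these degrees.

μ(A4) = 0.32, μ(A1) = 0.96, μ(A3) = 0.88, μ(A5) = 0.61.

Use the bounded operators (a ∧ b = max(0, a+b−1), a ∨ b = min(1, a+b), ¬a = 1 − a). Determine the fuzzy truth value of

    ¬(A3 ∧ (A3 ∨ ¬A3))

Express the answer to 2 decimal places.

¬A3 = 1 − 0.88 = 0.12
A3 ∨ ¬A3 = min(1, a+b) on (0.88, 0.12) = 1.00
A3 ∧ (A3 ∨ ¬A3) = max(0, a+b−1) on (0.88, 1.00) = 0.88
¬(A3 ∧ (A3 ∨ ¬A3)) = 1 − 0.88 = 0.12

0.12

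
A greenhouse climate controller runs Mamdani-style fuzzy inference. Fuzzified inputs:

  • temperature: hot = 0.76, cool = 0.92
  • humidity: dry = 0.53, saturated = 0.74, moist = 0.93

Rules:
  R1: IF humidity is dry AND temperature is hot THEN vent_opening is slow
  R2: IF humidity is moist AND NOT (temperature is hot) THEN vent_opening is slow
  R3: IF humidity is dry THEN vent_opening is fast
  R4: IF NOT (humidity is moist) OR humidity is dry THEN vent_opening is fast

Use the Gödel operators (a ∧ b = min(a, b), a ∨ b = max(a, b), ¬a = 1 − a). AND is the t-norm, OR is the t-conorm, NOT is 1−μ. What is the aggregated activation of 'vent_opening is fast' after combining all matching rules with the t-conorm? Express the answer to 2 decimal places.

R1: dry=0.53, hot=0.76; AND[min(a, b)] → w = 0.53
R2: moist=0.93, ¬hot=1−0.76=0.24; AND[min(a, b)] → w = 0.24
R3: dry=0.53 → w = 0.53
R4: ¬moist=1−0.93=0.07, dry=0.53; OR[max(a, b)] → w = 0.53
Rules with consequent 'fast': {R3, R4} → strengths 0.53, 0.53
Aggregate via t-conorm [max(a, b)]: 0.53

0.53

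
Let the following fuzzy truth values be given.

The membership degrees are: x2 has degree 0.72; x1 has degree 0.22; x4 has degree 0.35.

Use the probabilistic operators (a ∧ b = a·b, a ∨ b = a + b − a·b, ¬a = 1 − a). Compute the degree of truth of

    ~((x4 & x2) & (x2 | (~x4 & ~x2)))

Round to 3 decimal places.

x4 & x2 = a·b on (0.3500, 0.7200) = 0.2520
~x4 = 1 − 0.3500 = 0.6500
~x2 = 1 − 0.7200 = 0.2800
~x4 & ~x2 = a·b on (0.6500, 0.2800) = 0.1820
x2 | (~x4 & ~x2) = a + b − a·b on (0.7200, 0.1820) = 0.7710
(x4 & x2) & (x2 | (~x4 & ~x2)) = a·b on (0.2520, 0.7710) = 0.1943
~((x4 & x2) & (x2 | (~x4 & ~x2))) = 1 − 0.1943 = 0.8057

0.806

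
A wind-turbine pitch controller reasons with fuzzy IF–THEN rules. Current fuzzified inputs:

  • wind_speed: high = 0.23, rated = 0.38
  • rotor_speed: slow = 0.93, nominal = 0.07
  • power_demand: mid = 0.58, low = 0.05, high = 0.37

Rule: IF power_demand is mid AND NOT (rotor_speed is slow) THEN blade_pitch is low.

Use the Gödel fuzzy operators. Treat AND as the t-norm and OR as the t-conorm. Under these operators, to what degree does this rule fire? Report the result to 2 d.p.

0.07

firing strength: mid=0.58, ¬slow=1−0.93=0.07; AND[min(a, b)] → w = 0.07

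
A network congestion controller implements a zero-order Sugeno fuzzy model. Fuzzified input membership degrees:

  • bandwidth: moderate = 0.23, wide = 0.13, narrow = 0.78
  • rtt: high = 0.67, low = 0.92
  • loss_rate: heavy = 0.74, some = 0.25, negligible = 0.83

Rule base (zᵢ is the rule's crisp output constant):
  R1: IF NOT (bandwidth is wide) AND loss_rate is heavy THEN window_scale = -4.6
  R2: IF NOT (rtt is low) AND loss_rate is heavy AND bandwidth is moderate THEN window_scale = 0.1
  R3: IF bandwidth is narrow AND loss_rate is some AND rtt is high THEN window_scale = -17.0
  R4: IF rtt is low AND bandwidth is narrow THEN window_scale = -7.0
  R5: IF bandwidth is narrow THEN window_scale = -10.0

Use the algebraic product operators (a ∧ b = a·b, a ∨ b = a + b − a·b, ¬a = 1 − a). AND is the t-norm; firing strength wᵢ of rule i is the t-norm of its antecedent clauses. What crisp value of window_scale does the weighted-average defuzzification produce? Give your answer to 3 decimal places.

R1 (z=-4.6): ¬wide=1−0.13=0.87, heavy=0.74; AND[a·b] → w = 0.6438
R2 (z=0.1): ¬low=1−0.92=0.08, heavy=0.74, moderate=0.23; AND[a·b] → w = 0.0136
R3 (z=-17.0): narrow=0.78, some=0.25, high=0.67; AND[a·b] → w = 0.1307
R4 (z=-7.0): low=0.92, narrow=0.78; AND[a·b] → w = 0.7176
R5 (z=-10.0): narrow=0.78 → w = 0.7800
Weighted average = (0.6438·-4.6 + 0.0136·0.1 + 0.1307·-17.0 + 0.7176·-7.0 + 0.7800·-10.0) / (0.6438 + 0.0136 + 0.1307 + 0.7176 + 0.7800)
  = -18.0044 / 2.2857 = -7.877

-7.877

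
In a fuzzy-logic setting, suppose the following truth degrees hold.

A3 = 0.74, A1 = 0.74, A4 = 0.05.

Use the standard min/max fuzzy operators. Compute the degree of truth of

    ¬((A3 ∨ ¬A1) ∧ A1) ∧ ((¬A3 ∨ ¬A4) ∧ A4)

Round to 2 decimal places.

0.05

¬A1 = 1 − 0.74 = 0.26
A3 ∨ ¬A1 = max(a, b) on (0.74, 0.26) = 0.74
(A3 ∨ ¬A1) ∧ A1 = min(a, b) on (0.74, 0.74) = 0.74
¬((A3 ∨ ¬A1) ∧ A1) = 1 − 0.74 = 0.26
¬A3 = 1 − 0.74 = 0.26
¬A4 = 1 − 0.05 = 0.95
¬A3 ∨ ¬A4 = max(a, b) on (0.26, 0.95) = 0.95
(¬A3 ∨ ¬A4) ∧ A4 = min(a, b) on (0.95, 0.05) = 0.05
¬((A3 ∨ ¬A1) ∧ A1) ∧ ((¬A3 ∨ ¬A4) ∧ A4) = min(a, b) on (0.26, 0.05) = 0.05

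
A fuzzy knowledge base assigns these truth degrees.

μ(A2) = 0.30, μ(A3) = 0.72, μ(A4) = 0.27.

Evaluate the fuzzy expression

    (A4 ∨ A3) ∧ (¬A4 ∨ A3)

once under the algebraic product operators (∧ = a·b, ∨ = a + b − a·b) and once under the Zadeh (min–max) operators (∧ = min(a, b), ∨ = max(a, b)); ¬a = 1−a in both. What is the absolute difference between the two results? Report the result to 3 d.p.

0.015

Under algebraic product:
  A4 ∨ A3 = a + b − a·b on (0.2700, 0.7200) = 0.7956
  ¬A4 = 1 − 0.2700 = 0.7300
  ¬A4 ∨ A3 = a + b − a·b on (0.7300, 0.7200) = 0.9244
  (A4 ∨ A3) ∧ (¬A4 ∨ A3) = a·b on (0.7956, 0.9244) = 0.7355
  → value = 0.7355
Under Zadeh (min–max):
  A4 ∨ A3 = max(a, b) on (0.27, 0.72) = 0.72
  ¬A4 = 1 − 0.27 = 0.73
  ¬A4 ∨ A3 = max(a, b) on (0.73, 0.72) = 0.73
  (A4 ∨ A3) ∧ (¬A4 ∨ A3) = min(a, b) on (0.72, 0.73) = 0.72
  → value = 0.7200
|0.7355 − 0.7200| = 0.015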